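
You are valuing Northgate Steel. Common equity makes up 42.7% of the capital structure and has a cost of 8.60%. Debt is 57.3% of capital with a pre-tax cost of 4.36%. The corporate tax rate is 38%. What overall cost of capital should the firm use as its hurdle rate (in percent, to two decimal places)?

After-tax cost of debt = 4.36% × (1 − 38%) = 2.7032%.
WACC = 0.427 × 8.6000% + 0.573 × 2.7032% = 5.2211%.

5.22%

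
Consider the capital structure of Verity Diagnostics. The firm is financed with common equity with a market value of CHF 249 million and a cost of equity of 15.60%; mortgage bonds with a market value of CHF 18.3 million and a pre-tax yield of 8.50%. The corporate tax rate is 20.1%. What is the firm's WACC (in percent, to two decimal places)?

15.00%

Total capital V = 249 + 18.3 = 267.3.
Equity: weight = 249/267.3 = 0.9315; cost = 15.6%.
Mortgage bonds: weight = 18.3/267.3 = 0.0685; after-tax cost = 8.5% × (1 − 20.1%) = 6.7915%.
WACC = 0.9315 × 15.6000% + 0.0685 × 6.7915% = 14.9969%.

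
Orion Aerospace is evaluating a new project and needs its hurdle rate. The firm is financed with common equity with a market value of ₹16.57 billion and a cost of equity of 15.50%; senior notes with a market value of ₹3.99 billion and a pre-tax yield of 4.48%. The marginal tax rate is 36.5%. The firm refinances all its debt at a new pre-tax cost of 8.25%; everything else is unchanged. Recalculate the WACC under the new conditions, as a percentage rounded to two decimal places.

After the change:
Total capital V = 16.57 + 3.99 = 20.56.
Equity: weight = 16.57/20.56 = 0.8059; cost = 15.5%.
Senior notes: weight = 3.99/20.56 = 0.1941; after-tax cost = 8.25% × (1 − 36.5%) = 5.2388%.
WACC = 0.8059 × 15.5000% + 0.1941 × 5.2388% = 13.5086%.

13.51%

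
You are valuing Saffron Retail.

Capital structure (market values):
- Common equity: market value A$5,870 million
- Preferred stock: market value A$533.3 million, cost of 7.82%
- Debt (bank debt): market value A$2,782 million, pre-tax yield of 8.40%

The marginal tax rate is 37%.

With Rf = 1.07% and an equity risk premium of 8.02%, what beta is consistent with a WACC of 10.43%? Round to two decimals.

1.50

Total capital V = 5870 + 533.3 + 2782 = 9185.3.
Equity weight = 5870/9185.3 = 0.6391.
Preferred weight = 533.3/9185.3 = 0.0581.
Bank debt weight = 2782/9185.3 = 0.3029.
Debt contribution = 0.3029 × 8.4% × (1 − 37%) = 1.6028%.
Preferred contribution = 0.0581 × 7.82% = 0.4540%.
Required equity contribution = 10.43% − 2.0568% = 8.3732%  ⇒  Re = 13.1022%.
CAPM: 13.1022% = 1.07% + β × 8.02%  ⇒  β = 1.5003.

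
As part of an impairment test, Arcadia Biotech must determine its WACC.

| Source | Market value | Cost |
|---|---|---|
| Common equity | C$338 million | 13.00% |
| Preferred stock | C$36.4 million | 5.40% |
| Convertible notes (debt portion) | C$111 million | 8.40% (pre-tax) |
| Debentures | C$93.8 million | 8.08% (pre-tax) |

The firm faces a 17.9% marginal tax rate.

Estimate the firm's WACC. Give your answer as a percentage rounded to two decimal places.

10.32%

Total capital V = 338 + 36.4 + 111 + 93.8 = 579.2.
Equity: weight = 338/579.2 = 0.5836; cost = 13%.
Preferred: weight = 36.4/579.2 = 0.0628; cost = 5.4%.
Convertible notes (debt portion): weight = 111/579.2 = 0.1916; after-tax cost = 8.4% × (1 − 17.9%) = 6.8964%.
Debentures: weight = 93.8/579.2 = 0.1619; after-tax cost = 8.08% × (1 − 17.9%) = 6.6337%.
WACC = 0.5836 × 13.0000% + 0.0628 × 5.4000% + 0.1916 × 6.8964% + 0.1619 × 6.6337% = 10.3216%.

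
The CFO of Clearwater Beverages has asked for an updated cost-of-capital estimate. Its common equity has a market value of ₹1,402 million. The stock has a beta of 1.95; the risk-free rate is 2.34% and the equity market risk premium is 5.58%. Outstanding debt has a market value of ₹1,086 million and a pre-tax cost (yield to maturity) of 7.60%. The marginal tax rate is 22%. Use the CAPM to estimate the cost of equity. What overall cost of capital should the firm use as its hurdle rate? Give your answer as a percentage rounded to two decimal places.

Cost of equity via CAPM: Re = 2.34% + 1.95 × 5.58% = 13.2210%.
Total capital V = 1402 + 1086 = 2488.
Equity: weight = 1402/2488 = 0.5635; cost = 13.221%.
Debt: weight = 1086/2488 = 0.4365; after-tax cost = 7.6% × (1 − 22%) = 5.9280%.
WACC = 0.5635 × 13.2210% + 0.4365 × 5.9280% = 10.0376%.

10.04%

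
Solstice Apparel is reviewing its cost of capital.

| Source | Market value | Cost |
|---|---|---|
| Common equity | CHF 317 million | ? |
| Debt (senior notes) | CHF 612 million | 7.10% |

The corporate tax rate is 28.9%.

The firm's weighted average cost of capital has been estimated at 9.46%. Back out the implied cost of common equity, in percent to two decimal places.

17.98%

Total capital V = 317 + 612 = 929.
Equity weight = 317/929 = 0.3412.
Senior notes weight = 612/929 = 0.6588.
Debt contribution = 0.6588 × 7.1% × (1 − 28.9%) = 3.3256%.
Required equity contribution = 9.46% − 3.3256% = 6.1344%.
Re = 6.1344% / 0.3412 = 17.9776%.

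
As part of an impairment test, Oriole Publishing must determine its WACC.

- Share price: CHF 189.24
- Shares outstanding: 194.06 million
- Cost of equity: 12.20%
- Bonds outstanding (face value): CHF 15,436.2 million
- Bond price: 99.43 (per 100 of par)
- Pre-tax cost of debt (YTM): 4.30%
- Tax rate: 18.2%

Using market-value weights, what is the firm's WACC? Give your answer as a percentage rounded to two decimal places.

9.64%

Market value of equity E = 189.24 × 194.06m = 36723.9144m. Market value of debt D = 15436.2m × 99.43/100 = 15348.21366m.
Total capital V = 36723.9144 + 15348.21366 = 52072.12806.
Equity: weight = 36723.9144/52072.12806 = 0.7053; cost = 12.2%.
Bonds outstanding: weight = 15348.21366/52072.12806 = 0.2947; after-tax cost = 4.3% × (1 − 18.2%) = 3.5174%.
WACC = 0.7053 × 12.2000% + 0.2947 × 3.5174% = 9.6408%.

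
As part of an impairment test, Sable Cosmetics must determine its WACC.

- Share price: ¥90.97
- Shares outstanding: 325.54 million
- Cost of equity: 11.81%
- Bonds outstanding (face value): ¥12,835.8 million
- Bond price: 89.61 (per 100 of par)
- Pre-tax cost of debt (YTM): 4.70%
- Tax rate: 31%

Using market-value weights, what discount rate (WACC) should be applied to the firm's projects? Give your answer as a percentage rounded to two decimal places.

Market value of equity E = 90.97 × 325.54m = 29614.3738m. Market value of debt D = 12835.8m × 89.61/100 = 11502.16038m.
Total capital V = 29614.3738 + 11502.16038 = 41116.53418.
Equity: weight = 29614.3738/41116.53418 = 0.7203; cost = 11.81%.
Bonds outstanding: weight = 11502.16038/41116.53418 = 0.2797; after-tax cost = 4.7% × (1 − 31%) = 3.2430%.
WACC = 0.7203 × 11.8100% + 0.2797 × 3.2430% = 9.4134%.

9.41%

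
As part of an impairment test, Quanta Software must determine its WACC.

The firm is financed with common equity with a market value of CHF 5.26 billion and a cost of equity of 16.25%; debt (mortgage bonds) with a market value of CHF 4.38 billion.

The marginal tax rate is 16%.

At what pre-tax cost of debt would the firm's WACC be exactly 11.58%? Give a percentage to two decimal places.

Total capital V = 5.26 + 4.38 = 9.64.
Equity weight = 5.26/9.64 = 0.5456.
Mortgage bonds weight = 4.38/9.64 = 0.4544.
Equity contribution = 0.5456 × 16.25% = 8.8667%.
Remaining for debt = 11.58% − 8.8667% = 2.7133%.
Rd × (1 − 16%) × 0.4544 = 2.7133%  ⇒  Rd = 7.1092%.

7.11%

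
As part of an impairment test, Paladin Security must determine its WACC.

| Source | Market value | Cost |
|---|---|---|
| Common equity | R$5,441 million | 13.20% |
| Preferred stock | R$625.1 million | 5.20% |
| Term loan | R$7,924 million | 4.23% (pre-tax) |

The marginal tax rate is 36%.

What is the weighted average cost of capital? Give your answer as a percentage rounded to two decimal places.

Total capital V = 5441 + 625.1 + 7924 = 13990.1.
Equity: weight = 5441/13990.1 = 0.3889; cost = 13.2%.
Preferred: weight = 625.1/13990.1 = 0.0447; cost = 5.2%.
Term loan: weight = 7924/13990.1 = 0.5664; after-tax cost = 4.23% × (1 − 36%) = 2.7072%.
WACC = 0.3889 × 13.2000% + 0.0447 × 5.2000% + 0.5664 × 2.7072% = 6.8994%.

6.90%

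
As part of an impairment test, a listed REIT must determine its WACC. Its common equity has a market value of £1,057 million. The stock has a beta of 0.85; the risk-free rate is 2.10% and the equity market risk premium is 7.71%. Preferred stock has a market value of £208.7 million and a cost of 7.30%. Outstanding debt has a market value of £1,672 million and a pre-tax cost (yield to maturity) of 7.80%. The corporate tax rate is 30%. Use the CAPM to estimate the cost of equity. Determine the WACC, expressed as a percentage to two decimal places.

Cost of equity via CAPM: Re = 2.1% + 0.85 × 7.71% = 8.6535%.
Total capital V = 1057 + 208.7 + 1672 = 2937.7.
Equity: weight = 1057/2937.7 = 0.3598; cost = 8.6535%.
Preferred: weight = 208.7/2937.7 = 0.0710; cost = 7.3%.
Debt: weight = 1672/2937.7 = 0.5692; after-tax cost = 7.8% × (1 − 30%) = 5.4600%.
WACC = 0.3598 × 8.6535% + 0.0710 × 7.3000% + 0.5692 × 5.4600% = 6.7398%.

6.74%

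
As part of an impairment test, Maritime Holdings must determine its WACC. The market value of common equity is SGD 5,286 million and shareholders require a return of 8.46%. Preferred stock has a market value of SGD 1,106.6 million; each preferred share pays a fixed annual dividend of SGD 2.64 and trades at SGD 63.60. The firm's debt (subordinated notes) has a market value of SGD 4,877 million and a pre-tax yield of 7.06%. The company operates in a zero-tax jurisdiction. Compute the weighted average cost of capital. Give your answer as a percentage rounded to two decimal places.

Cost of preferred: Rp = 2.64 / 63.6 = 4.1509%.
Total capital V = 5286 + 1106.6 + 4877 = 11269.6.
Equity: weight = 5286/11269.6 = 0.4690; cost = 8.46%.
Preferred: weight = 1106.6/11269.6 = 0.0982; cost = 4.1509%.
Subordinated notes: weight = 4877/11269.6 = 0.4328; after-tax cost = 7.06% × (1 − 0%) = 7.0600%.
WACC = 0.4690 × 8.4600% + 0.0982 × 4.1509% + 0.4328 × 7.0600% = 7.4310%.

7.43%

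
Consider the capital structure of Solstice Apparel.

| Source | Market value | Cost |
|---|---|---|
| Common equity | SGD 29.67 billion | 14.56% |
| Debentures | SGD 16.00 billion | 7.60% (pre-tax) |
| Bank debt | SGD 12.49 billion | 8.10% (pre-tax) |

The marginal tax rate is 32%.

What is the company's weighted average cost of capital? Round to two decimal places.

Total capital V = 29.67 + 16 + 12.49 = 58.16.
Equity: weight = 29.67/58.16 = 0.5101; cost = 14.56%.
Debentures: weight = 16/58.16 = 0.2751; after-tax cost = 7.6% × (1 − 32%) = 5.1680%.
Bank debt: weight = 12.49/58.16 = 0.2148; after-tax cost = 8.1% × (1 − 32%) = 5.5080%.
WACC = 0.5101 × 14.5600% + 0.2751 × 5.1680% + 0.2148 × 5.5080% = 10.0323%.

10.03%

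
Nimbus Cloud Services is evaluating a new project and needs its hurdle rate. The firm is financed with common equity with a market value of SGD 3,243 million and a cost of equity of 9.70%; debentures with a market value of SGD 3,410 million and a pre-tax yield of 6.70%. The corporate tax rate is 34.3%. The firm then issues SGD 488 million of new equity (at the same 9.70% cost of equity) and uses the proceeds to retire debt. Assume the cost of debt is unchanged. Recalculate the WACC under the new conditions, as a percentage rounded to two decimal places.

After the change:
Total capital V = 3731 + 2922 = 6653.
Equity: weight = 3731/6653 = 0.5608; cost = 9.7%.
Debentures: weight = 2922/6653 = 0.4392; after-tax cost = 6.7% × (1 − 34.3%) = 4.4019%.
WACC = 0.5608 × 9.7000% + 0.4392 × 4.4019% = 7.3731%.

7.37%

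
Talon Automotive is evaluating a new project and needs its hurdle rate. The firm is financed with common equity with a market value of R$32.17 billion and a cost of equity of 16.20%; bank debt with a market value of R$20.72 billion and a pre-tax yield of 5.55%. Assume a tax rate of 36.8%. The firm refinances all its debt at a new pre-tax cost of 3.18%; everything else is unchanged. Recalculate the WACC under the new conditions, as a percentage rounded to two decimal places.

10.64%

After the change:
Total capital V = 32.17 + 20.72 = 52.89.
Equity: weight = 32.17/52.89 = 0.6082; cost = 16.2%.
Bank debt: weight = 20.72/52.89 = 0.3918; after-tax cost = 3.18% × (1 − 36.8%) = 2.0098%.
WACC = 0.6082 × 16.2000% + 0.3918 × 2.0098% = 10.6409%.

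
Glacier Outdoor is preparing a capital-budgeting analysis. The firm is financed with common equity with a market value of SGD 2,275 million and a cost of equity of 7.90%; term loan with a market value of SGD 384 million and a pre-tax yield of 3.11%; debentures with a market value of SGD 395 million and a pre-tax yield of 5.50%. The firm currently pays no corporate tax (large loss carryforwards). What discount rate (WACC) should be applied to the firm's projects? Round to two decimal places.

Total capital V = 2275 + 384 + 395 = 3054.
Equity: weight = 2275/3054 = 0.7449; cost = 7.9%.
Term loan: weight = 384/3054 = 0.1257; after-tax cost = 3.11% × (1 − 0%) = 3.1100%.
Debentures: weight = 395/3054 = 0.1293; after-tax cost = 5.5% × (1 − 0%) = 5.5000%.
WACC = 0.7449 × 7.9000% + 0.1257 × 3.1100% + 0.1293 × 5.5000% = 6.9873%.

6.99%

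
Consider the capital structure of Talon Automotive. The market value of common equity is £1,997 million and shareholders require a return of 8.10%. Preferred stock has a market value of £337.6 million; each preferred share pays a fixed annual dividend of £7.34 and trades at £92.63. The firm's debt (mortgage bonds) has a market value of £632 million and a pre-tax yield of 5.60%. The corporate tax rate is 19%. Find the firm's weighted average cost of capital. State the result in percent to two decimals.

Cost of preferred: Rp = 7.34 / 92.63 = 7.9240%.
Total capital V = 1997 + 337.6 + 632 = 2966.6.
Equity: weight = 1997/2966.6 = 0.6732; cost = 8.1%.
Preferred: weight = 337.6/2966.6 = 0.1138; cost = 7.924%.
Mortgage bonds: weight = 632/2966.6 = 0.2130; after-tax cost = 5.6% × (1 − 19%) = 4.5360%.
WACC = 0.6732 × 8.1000% + 0.1138 × 7.9240% + 0.2130 × 4.5360% = 7.3207%.

7.32%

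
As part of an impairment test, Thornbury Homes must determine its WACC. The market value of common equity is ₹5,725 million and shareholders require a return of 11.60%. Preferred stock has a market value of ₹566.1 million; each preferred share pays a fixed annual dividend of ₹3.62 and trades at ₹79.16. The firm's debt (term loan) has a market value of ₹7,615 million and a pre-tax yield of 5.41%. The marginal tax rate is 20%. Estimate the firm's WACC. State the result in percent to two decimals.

Cost of preferred: Rp = 3.62 / 79.16 = 4.5730%.
Total capital V = 5725 + 566.1 + 7615 = 13906.1.
Equity: weight = 5725/13906.1 = 0.4117; cost = 11.6%.
Preferred: weight = 566.1/13906.1 = 0.0407; cost = 4.573%.
Term loan: weight = 7615/13906.1 = 0.5476; after-tax cost = 5.41% × (1 − 20%) = 4.3280%.
WACC = 0.4117 × 11.6000% + 0.0407 × 4.5730% + 0.5476 × 4.3280% = 7.3318%.

7.33%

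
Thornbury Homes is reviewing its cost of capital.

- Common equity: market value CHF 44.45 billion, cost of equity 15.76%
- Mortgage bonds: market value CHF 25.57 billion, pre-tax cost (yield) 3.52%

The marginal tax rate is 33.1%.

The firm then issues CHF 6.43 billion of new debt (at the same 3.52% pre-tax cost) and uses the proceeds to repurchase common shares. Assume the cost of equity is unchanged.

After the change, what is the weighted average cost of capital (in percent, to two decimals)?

9.63%

After the change:
Total capital V = 38.02 + 32 = 70.02.
Equity: weight = 38.02/70.02 = 0.5430; cost = 15.76%.
Mortgage bonds: weight = 32/70.02 = 0.4570; after-tax cost = 3.52% × (1 − 33.1%) = 2.3549%.
WACC = 0.5430 × 15.7600% + 0.4570 × 2.3549% = 9.6337%.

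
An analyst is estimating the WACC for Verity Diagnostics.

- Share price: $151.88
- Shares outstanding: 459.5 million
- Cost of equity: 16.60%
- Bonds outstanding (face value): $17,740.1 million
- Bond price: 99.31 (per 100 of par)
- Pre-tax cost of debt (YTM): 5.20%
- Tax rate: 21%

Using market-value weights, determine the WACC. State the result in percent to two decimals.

Market value of equity E = 151.88 × 459.5m = 69788.86m. Market value of debt D = 17740.1m × 99.31/100 = 17617.69331m.
Total capital V = 69788.86 + 17617.69331 = 87406.55331.
Equity: weight = 69788.86/87406.55331 = 0.7984; cost = 16.6%.
Bonds outstanding: weight = 17617.69331/87406.55331 = 0.2016; after-tax cost = 5.2% × (1 − 21%) = 4.1080%.
WACC = 0.7984 × 16.6000% + 0.2016 × 4.1080% = 14.0821%.

14.08%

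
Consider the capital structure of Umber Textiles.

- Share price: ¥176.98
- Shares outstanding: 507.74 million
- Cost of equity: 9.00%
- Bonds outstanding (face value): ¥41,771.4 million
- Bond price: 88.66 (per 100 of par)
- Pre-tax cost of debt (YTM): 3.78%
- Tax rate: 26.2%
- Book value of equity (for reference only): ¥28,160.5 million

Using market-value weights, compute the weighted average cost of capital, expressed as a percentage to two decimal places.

7.19%

Market value of equity E = 176.98 × 507.74m = 89859.8252m. Market value of debt D = 41771.4m × 88.66/100 = 37034.52324m.
Total capital V = 89859.8252 + 37034.52324 = 126894.34844.
Equity: weight = 89859.8252/126894.34844 = 0.7081; cost = 9%.
Bonds outstanding: weight = 37034.52324/126894.34844 = 0.2919; after-tax cost = 3.78% × (1 − 26.2%) = 2.7896%.
WACC = 0.7081 × 9.0000% + 0.2919 × 2.7896% = 7.1875%.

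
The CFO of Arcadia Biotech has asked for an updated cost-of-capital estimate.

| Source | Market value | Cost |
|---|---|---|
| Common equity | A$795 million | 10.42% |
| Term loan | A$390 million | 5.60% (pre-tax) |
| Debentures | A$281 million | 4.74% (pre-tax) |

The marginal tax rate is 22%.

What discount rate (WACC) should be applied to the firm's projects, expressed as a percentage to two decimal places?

Total capital V = 795 + 390 + 281 = 1466.
Equity: weight = 795/1466 = 0.5423; cost = 10.42%.
Term loan: weight = 390/1466 = 0.2660; after-tax cost = 5.6% × (1 − 22%) = 4.3680%.
Debentures: weight = 281/1466 = 0.1917; after-tax cost = 4.74% × (1 − 22%) = 3.6972%.
WACC = 0.5423 × 10.4200% + 0.2660 × 4.3680% + 0.1917 × 3.6972% = 7.5214%.

7.52%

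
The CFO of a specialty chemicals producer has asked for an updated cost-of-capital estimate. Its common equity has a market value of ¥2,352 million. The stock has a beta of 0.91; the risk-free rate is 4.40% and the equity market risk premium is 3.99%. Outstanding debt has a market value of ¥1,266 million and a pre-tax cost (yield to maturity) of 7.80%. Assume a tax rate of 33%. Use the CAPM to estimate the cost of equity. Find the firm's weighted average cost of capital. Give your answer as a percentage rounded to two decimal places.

Cost of equity via CAPM: Re = 4.4% + 0.91 × 3.99% = 8.0309%.
Total capital V = 2352 + 1266 = 3618.
Equity: weight = 2352/3618 = 0.6501; cost = 8.0309%.
Debt: weight = 1266/3618 = 0.3499; after-tax cost = 7.8% × (1 − 33%) = 5.2260%.
WACC = 0.6501 × 8.0309% + 0.3499 × 5.2260% = 7.0494%.

7.05%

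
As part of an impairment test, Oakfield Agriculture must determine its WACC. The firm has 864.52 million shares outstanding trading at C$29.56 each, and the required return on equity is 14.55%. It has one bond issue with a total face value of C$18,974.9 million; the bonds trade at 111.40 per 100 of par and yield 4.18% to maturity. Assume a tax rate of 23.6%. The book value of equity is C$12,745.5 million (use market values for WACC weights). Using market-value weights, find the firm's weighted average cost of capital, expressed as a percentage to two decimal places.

9.41%

Market value of equity E = 29.56 × 864.52m = 25555.2112m. Market value of debt D = 18974.9m × 111.4/100 = 21138.0386m.
Total capital V = 25555.2112 + 21138.0386 = 46693.2498.
Equity: weight = 25555.2112/46693.2498 = 0.5473; cost = 14.55%.
Bonds outstanding: weight = 21138.0386/46693.2498 = 0.4527; after-tax cost = 4.18% × (1 − 23.6%) = 3.1935%.
WACC = 0.5473 × 14.5500% + 0.4527 × 3.1935% = 9.4089%.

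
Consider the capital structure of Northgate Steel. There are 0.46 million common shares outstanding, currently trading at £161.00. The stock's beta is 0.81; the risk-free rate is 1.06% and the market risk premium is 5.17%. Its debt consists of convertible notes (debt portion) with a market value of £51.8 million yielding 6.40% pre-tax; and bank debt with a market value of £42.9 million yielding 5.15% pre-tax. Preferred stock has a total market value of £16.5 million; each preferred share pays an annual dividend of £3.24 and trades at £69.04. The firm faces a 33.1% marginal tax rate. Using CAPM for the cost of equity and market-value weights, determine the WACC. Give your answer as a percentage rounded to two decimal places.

Cost of equity via CAPM: Re = 1.06% + 0.81 × 5.17% = 5.2477%.
Cost of preferred: Rp = 3.24 / 69.04 = 4.6929%.
Market value of equity E = 161.0 × 0.46m = 74.06m.
Total capital V = 74.06 + 16.5 + 51.8 + 42.9 = 185.26.
Equity: weight = 74.06/185.26 = 0.3998; cost = 5.2477%.
Preferred: weight = 16.5/185.26 = 0.0891; cost = 4.6929%.
Convertible notes (debt portion): weight = 51.8/185.26 = 0.2796; after-tax cost = 6.4% × (1 − 33.1%) = 4.2816%.
Bank debt: weight = 42.9/185.26 = 0.2316; after-tax cost = 5.15% × (1 − 33.1%) = 3.4454%.
WACC = 0.3998 × 5.2477% + 0.0891 × 4.6929% + 0.2796 × 4.2816% + 0.2316 × 3.4454% = 4.5108%.

4.51%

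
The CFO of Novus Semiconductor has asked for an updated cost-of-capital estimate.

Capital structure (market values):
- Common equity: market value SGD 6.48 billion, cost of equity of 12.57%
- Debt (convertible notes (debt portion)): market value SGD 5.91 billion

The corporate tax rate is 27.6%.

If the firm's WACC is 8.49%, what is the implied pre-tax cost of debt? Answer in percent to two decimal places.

5.55%

Total capital V = 6.48 + 5.91 = 12.39.
Equity weight = 6.48/12.39 = 0.5230.
Convertible notes (debt portion) weight = 5.91/12.39 = 0.4770.
Equity contribution = 0.5230 × 12.57% = 6.5741%.
Remaining for debt = 8.49% − 6.5741% = 1.9159%.
Rd × (1 − 27.6%) × 0.4770 = 1.9159%  ⇒  Rd = 5.5476%.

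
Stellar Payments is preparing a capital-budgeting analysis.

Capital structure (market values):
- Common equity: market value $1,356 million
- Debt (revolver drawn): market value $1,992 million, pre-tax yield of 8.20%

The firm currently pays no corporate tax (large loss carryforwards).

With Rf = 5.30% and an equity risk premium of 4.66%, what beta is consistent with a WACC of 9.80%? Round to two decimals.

1.47

Total capital V = 1356 + 1992 = 3348.
Equity weight = 1356/3348 = 0.4050.
Revolver drawn weight = 1992/3348 = 0.5950.
Debt contribution = 0.5950 × 8.2% × (1 − 0%) = 4.8789%.
Required equity contribution = 9.8% − 4.8789% = 4.9211%  ⇒  Re = 12.1504%.
CAPM: 12.1504% = 5.3% + β × 4.66%  ⇒  β = 1.4701.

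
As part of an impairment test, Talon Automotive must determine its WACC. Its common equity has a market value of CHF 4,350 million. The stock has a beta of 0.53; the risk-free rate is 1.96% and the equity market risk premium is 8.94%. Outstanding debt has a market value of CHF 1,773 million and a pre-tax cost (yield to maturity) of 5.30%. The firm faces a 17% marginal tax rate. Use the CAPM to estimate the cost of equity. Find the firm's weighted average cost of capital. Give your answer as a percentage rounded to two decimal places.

Cost of equity via CAPM: Re = 1.96% + 0.53 × 8.94% = 6.6982%.
Total capital V = 4350 + 1773 = 6123.
Equity: weight = 4350/6123 = 0.7104; cost = 6.6982%.
Debt: weight = 1773/6123 = 0.2896; after-tax cost = 5.3% × (1 − 17%) = 4.3990%.
WACC = 0.7104 × 6.6982% + 0.2896 × 4.3990% = 6.0324%.

6.03%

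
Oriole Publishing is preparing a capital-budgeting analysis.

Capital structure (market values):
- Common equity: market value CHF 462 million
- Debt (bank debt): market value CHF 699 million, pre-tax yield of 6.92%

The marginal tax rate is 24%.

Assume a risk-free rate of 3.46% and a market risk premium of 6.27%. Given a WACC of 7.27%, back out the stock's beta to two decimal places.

Total capital V = 462 + 699 = 1161.
Equity weight = 462/1161 = 0.3979.
Bank debt weight = 699/1161 = 0.6021.
Debt contribution = 0.6021 × 6.92% × (1 − 24%) = 3.1664%.
Required equity contribution = 7.27% − 3.1664% = 4.1036%  ⇒  Re = 10.3123%.
CAPM: 10.3123% = 3.46% + β × 6.27%  ⇒  β = 1.0929.

1.09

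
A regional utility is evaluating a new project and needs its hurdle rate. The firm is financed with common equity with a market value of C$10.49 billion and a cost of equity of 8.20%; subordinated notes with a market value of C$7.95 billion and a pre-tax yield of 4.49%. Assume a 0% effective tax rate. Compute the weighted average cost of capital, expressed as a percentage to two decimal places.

6.60%

Total capital V = 10.49 + 7.95 = 18.44.
Equity: weight = 10.49/18.44 = 0.5689; cost = 8.2%.
Subordinated notes: weight = 7.95/18.44 = 0.4311; after-tax cost = 4.49% × (1 − 0%) = 4.4900%.
WACC = 0.5689 × 8.2000% + 0.4311 × 4.4900% = 6.6005%.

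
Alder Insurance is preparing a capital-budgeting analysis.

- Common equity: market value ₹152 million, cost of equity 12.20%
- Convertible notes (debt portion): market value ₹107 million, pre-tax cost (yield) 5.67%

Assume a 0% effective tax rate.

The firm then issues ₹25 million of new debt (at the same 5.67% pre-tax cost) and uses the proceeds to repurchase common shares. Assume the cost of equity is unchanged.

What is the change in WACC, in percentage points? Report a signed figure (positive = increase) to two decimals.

Current WACC:
Total capital V = 152 + 107 = 259.
Equity: weight = 152/259 = 0.5869; cost = 12.2%.
Convertible notes (debt portion): weight = 107/259 = 0.4131; after-tax cost = 5.67% × (1 − 0%) = 5.6700%.
WACC = 0.5869 × 12.2000% + 0.4131 × 5.6700% = 9.5023%.
After the change:
Total capital V = 127 + 132 = 259.
Equity: weight = 127/259 = 0.4903; cost = 12.2%.
Convertible notes (debt portion): weight = 132/259 = 0.5097; after-tax cost = 5.67% × (1 − 0%) = 5.6700%.
WACC = 0.4903 × 12.2000% + 0.5097 × 5.6700% = 8.8720%.
Change in WACC = 8.8720% − 9.5023% = -0.6303 pp.

-0.63 pp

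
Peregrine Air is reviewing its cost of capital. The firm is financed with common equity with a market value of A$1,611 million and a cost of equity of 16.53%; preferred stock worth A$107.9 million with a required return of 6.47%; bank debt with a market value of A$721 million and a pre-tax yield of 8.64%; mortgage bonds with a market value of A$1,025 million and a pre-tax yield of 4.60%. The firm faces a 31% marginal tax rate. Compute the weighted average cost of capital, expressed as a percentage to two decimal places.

10.07%

Total capital V = 1611 + 107.9 + 721 + 1025 = 3464.9.
Equity: weight = 1611/3464.9 = 0.4649; cost = 16.53%.
Preferred: weight = 107.9/3464.9 = 0.0311; cost = 6.47%.
Bank debt: weight = 721/3464.9 = 0.2081; after-tax cost = 8.64% × (1 − 31%) = 5.9616%.
Mortgage bonds: weight = 1025/3464.9 = 0.2958; after-tax cost = 4.6% × (1 − 31%) = 3.1740%.
WACC = 0.4649 × 16.5300% + 0.0311 × 6.4700% + 0.2081 × 5.9616% + 0.2958 × 3.1740% = 10.0666%.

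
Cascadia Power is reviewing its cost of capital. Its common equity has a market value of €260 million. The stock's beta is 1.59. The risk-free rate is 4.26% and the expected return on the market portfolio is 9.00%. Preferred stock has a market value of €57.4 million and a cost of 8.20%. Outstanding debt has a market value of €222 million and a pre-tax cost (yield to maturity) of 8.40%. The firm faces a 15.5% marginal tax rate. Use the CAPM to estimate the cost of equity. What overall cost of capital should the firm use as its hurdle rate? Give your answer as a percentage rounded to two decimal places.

9.48%

Market risk premium = 9.0% − 4.26% = 4.74%.
Cost of equity via CAPM: Re = 4.26% + 1.59 × 4.74% = 11.7966%.
Total capital V = 260 + 57.4 + 222 = 539.4.
Equity: weight = 260/539.4 = 0.4820; cost = 11.7966%.
Preferred: weight = 57.4/539.4 = 0.1064; cost = 8.2%.
Debt: weight = 222/539.4 = 0.4116; after-tax cost = 8.4% × (1 − 15.5%) = 7.0980%.
WACC = 0.4820 × 11.7966% + 0.1064 × 8.2000% + 0.4116 × 7.0980% = 9.4801%.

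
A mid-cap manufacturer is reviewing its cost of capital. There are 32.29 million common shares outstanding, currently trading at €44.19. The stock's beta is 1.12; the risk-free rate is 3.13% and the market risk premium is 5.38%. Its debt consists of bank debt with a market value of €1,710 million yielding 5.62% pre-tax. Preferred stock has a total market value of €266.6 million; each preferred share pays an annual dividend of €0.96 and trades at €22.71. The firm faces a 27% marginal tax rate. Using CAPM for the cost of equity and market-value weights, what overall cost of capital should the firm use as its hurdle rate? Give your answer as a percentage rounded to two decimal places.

6.23%

Cost of equity via CAPM: Re = 3.13% + 1.12 × 5.38% = 9.1556%.
Cost of preferred: Rp = 0.96 / 22.71 = 4.2272%.
Market value of equity E = 44.19 × 32.29m = 1426.8951m.
Total capital V = 1426.8951 + 266.6 + 1710 = 3403.4951.
Equity: weight = 1426.8951/3403.4951 = 0.4192; cost = 9.1556%.
Preferred: weight = 266.6/3403.4951 = 0.0783; cost = 4.2272%.
Bank debt: weight = 1710/3403.4951 = 0.5024; after-tax cost = 5.62% × (1 − 27%) = 4.1026%.
WACC = 0.4192 × 9.1556% + 0.0783 × 4.2272% + 0.5024 × 4.1026% = 6.2308%.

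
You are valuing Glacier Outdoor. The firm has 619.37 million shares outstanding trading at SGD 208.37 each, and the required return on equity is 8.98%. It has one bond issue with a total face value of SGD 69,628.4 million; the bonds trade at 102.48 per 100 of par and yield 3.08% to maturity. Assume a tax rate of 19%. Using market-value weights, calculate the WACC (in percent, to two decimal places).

6.67%

Market value of equity E = 208.37 × 619.37m = 129058.1269m. Market value of debt D = 69628.4m × 102.48/100 = 71355.18432m.
Total capital V = 129058.1269 + 71355.18432 = 200413.31122.
Equity: weight = 129058.1269/200413.31122 = 0.6440; cost = 8.98%.
Bonds outstanding: weight = 71355.18432/200413.31122 = 0.3560; after-tax cost = 3.08% × (1 − 19%) = 2.4948%.
WACC = 0.6440 × 8.9800% + 0.3560 × 2.4948% = 6.6710%.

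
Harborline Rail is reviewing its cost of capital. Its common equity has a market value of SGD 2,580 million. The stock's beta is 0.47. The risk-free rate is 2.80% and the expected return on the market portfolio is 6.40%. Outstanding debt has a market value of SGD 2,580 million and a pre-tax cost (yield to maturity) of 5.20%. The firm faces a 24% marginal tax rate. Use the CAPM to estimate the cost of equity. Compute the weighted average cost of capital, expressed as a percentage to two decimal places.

4.22%

Market risk premium = 6.4% − 2.8% = 3.6%.
Cost of equity via CAPM: Re = 2.8% + 0.47 × 3.6% = 4.4920%.
Total capital V = 2580 + 2580 = 5160.
Equity: weight = 2580/5160 = 0.5000; cost = 4.492%.
Debt: weight = 2580/5160 = 0.5000; after-tax cost = 5.2% × (1 − 24%) = 3.9520%.
WACC = 0.5000 × 4.4920% + 0.5000 × 3.9520% = 4.2220%.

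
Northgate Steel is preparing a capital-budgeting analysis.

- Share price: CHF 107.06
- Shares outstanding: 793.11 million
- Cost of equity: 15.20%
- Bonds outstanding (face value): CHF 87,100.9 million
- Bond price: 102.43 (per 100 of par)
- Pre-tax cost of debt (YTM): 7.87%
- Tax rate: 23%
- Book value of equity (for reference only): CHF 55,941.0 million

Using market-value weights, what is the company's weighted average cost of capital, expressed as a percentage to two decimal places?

10.52%

Market value of equity E = 107.06 × 793.11m = 84910.3566m. Market value of debt D = 87100.9m × 102.43/100 = 89217.45187m.
Total capital V = 84910.3566 + 89217.45187 = 174127.80847.
Equity: weight = 84910.3566/174127.80847 = 0.4876; cost = 15.2%.
Bonds outstanding: weight = 89217.45187/174127.80847 = 0.5124; after-tax cost = 7.87% × (1 − 23%) = 6.0599%.
WACC = 0.4876 × 15.2000% + 0.5124 × 6.0599% = 10.5169%.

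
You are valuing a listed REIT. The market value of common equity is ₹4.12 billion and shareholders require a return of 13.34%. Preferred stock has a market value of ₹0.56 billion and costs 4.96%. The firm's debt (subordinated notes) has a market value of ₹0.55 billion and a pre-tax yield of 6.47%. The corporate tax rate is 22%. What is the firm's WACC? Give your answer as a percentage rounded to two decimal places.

Total capital V = 4.12 + 0.56 + 0.55 = 5.23.
Equity: weight = 4.12/5.23 = 0.7878; cost = 13.34%.
Preferred: weight = 0.56/5.23 = 0.1071; cost = 4.96%.
Subordinated notes: weight = 0.55/5.23 = 0.1052; after-tax cost = 6.47% × (1 − 22%) = 5.0466%.
WACC = 0.7878 × 13.3400% + 0.1071 × 4.9600% + 0.1052 × 5.0466% = 11.5706%.

11.57%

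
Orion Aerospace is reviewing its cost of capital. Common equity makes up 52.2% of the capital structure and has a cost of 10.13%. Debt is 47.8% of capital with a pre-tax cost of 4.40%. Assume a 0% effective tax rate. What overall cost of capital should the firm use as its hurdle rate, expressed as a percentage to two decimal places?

7.39%

After-tax cost of debt = 4.4% × (1 − 0%) = 4.4000%.
WACC = 0.522 × 10.1300% + 0.478 × 4.4000% = 7.3911%.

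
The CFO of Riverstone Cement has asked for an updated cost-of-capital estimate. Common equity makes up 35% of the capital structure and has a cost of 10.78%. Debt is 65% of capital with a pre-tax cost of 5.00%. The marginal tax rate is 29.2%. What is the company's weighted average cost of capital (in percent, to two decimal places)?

6.07%

After-tax cost of debt = 5% × (1 − 29.2%) = 3.5400%.
WACC = 0.350 × 10.7800% + 0.650 × 3.5400% = 6.0740%.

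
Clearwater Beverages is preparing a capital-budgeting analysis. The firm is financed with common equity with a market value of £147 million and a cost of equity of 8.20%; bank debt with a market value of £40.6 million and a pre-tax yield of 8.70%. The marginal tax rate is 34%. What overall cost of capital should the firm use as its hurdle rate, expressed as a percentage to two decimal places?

7.67%

Total capital V = 147 + 40.6 = 187.6.
Equity: weight = 147/187.6 = 0.7836; cost = 8.2%.
Bank debt: weight = 40.6/187.6 = 0.2164; after-tax cost = 8.7% × (1 − 34%) = 5.7420%.
WACC = 0.7836 × 8.2000% + 0.2164 × 5.7420% = 7.6680%.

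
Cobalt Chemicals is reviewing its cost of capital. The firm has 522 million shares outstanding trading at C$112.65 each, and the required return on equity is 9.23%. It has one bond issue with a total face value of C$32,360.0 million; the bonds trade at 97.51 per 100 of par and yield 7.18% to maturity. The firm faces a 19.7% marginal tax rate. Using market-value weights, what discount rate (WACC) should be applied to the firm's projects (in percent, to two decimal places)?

8.02%

Market value of equity E = 112.65 × 522m = 58803.3m. Market value of debt D = 32360m × 97.51/100 = 31554.236m.
Total capital V = 58803.3 + 31554.236 = 90357.536.
Equity: weight = 58803.3/90357.536 = 0.6508; cost = 9.23%.
Bonds outstanding: weight = 31554.236/90357.536 = 0.3492; after-tax cost = 7.18% × (1 − 19.7%) = 5.7655%.
WACC = 0.6508 × 9.2300% + 0.3492 × 5.7655% = 8.0202%.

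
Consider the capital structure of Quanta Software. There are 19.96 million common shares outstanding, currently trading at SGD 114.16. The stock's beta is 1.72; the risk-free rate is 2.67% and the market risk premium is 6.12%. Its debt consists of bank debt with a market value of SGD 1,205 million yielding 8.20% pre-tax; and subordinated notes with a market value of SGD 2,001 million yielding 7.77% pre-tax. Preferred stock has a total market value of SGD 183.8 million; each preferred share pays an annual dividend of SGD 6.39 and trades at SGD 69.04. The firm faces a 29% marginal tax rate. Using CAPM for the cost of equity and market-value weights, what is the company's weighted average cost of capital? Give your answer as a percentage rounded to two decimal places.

8.79%

Cost of equity via CAPM: Re = 2.67% + 1.72 × 6.12% = 13.1964%.
Cost of preferred: Rp = 6.39 / 69.04 = 9.2555%.
Market value of equity E = 114.16 × 19.96m = 2278.6336m.
Total capital V = 2278.6336 + 183.8 + 1205 + 2001 = 5668.4336.
Equity: weight = 2278.6336/5668.4336 = 0.4020; cost = 13.1964%.
Preferred: weight = 183.8/5668.4336 = 0.0324; cost = 9.2555%.
Bank debt: weight = 1205/5668.4336 = 0.2126; after-tax cost = 8.2% × (1 − 29%) = 5.8220%.
Subordinated notes: weight = 2001/5668.4336 = 0.3530; after-tax cost = 7.77% × (1 − 29%) = 5.5167%.
WACC = 0.4020 × 13.1964% + 0.0324 × 9.2555% + 0.2126 × 5.8220% + 0.3530 × 5.5167% = 8.7900%.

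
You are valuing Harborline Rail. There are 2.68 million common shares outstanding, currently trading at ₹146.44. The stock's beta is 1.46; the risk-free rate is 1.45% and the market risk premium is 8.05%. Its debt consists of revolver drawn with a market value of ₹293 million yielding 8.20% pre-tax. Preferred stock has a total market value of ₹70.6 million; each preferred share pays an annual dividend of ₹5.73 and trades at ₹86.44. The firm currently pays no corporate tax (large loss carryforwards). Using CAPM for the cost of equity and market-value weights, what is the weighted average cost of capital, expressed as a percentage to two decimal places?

10.65%

Cost of equity via CAPM: Re = 1.45% + 1.46 × 8.05% = 13.2030%.
Cost of preferred: Rp = 5.73 / 86.44 = 6.6289%.
Market value of equity E = 146.44 × 2.68m = 392.4592m.
Total capital V = 392.4592 + 70.6 + 293 = 756.0592.
Equity: weight = 392.4592/756.0592 = 0.5191; cost = 13.203%.
Preferred: weight = 70.6/756.0592 = 0.0934; cost = 6.6289%.
Revolver drawn: weight = 293/756.0592 = 0.3875; after-tax cost = 8.2% × (1 − 0%) = 8.2000%.
WACC = 0.5191 × 13.2030% + 0.0934 × 6.6289% + 0.3875 × 8.2000% = 10.6503%.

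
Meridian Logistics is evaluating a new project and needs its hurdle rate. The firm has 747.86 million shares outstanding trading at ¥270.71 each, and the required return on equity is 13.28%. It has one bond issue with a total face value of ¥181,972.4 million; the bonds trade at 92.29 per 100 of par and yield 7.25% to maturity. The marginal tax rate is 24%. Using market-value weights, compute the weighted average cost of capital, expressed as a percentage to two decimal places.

Market value of equity E = 270.71 × 747.86m = 202453.1806m. Market value of debt D = 181972.4m × 92.29/100 = 167942.32796m.
Total capital V = 202453.1806 + 167942.32796 = 370395.50856.
Equity: weight = 202453.1806/370395.50856 = 0.5466; cost = 13.28%.
Bonds outstanding: weight = 167942.32796/370395.50856 = 0.4534; after-tax cost = 7.25% × (1 − 24%) = 5.5100%.
WACC = 0.5466 × 13.2800% + 0.4534 × 5.5100% = 9.7570%.

9.76%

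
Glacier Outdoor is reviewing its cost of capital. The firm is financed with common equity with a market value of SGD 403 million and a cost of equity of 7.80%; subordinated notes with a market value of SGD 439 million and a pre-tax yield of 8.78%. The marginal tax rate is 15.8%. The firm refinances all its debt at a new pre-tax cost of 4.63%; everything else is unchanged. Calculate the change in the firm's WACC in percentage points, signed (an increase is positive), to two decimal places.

Current WACC:
Total capital V = 403 + 439 = 842.
Equity: weight = 403/842 = 0.4786; cost = 7.8%.
Subordinated notes: weight = 439/842 = 0.5214; after-tax cost = 8.78% × (1 − 15.8%) = 7.3928%.
WACC = 0.4786 × 7.8000% + 0.5214 × 7.3928% = 7.5877%.
After the change:
Total capital V = 403 + 439 = 842.
Equity: weight = 403/842 = 0.4786; cost = 7.8%.
Subordinated notes: weight = 439/842 = 0.5214; after-tax cost = 4.63% × (1 − 15.8%) = 3.8985%.
WACC = 0.4786 × 7.8000% + 0.5214 × 3.8985% = 5.7658%.
Change in WACC = 5.7658% − 7.5877% = -1.8218 pp.

-1.82 pp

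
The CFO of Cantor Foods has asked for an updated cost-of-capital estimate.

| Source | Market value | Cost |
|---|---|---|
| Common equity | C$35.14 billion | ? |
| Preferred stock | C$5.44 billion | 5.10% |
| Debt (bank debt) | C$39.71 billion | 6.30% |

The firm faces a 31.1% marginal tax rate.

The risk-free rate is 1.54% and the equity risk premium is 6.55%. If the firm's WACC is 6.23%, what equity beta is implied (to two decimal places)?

1.07

Total capital V = 35.14 + 5.44 + 39.71 = 80.29.
Equity weight = 35.14/80.29 = 0.4377.
Preferred weight = 5.44/80.29 = 0.0678.
Bank debt weight = 39.71/80.29 = 0.4946.
Debt contribution = 0.4946 × 6.3% × (1 − 31.1%) = 2.1468%.
Preferred contribution = 0.0678 × 5.1% = 0.3455%.
Required equity contribution = 6.23% − 2.4924% = 3.7376%  ⇒  Re = 8.5399%.
CAPM: 8.5399% = 1.54% + β × 6.55%  ⇒  β = 1.0687.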